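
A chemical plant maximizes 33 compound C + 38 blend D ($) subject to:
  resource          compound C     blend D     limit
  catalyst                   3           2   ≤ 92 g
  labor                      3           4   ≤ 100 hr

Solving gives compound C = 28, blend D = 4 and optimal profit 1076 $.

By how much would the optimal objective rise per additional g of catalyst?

3

Both catalyst and labor are binding at x*.
The binding rows give the dual system: 3·y_catalyst + 3·y_labor = 33 and 2·y_catalyst + 4·y_labor = 38.
Solving: y_catalyst = 3, y_labor = 8.
Shadow price of catalyst = 3.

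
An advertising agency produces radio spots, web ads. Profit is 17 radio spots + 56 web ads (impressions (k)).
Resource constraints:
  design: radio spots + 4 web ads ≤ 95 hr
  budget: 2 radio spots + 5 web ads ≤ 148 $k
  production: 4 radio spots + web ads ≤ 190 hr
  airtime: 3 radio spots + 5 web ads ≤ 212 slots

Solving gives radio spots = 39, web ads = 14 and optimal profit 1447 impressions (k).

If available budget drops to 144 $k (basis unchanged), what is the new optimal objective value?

1431

Check each constraint at x*: design 95/95 (tight); budget 148/148 (tight); production 170/190 (slack 20); airtime 187/212 (slack 25).
By complementary slackness, y = 0 for the non-binding constraints.
From A_Bᵀ y = c: 1·y_design + 2·y_budget = 17; 4·y_design + 5·y_budget = 56.
Solving: y_design = 9, y_budget = 4.
Δz = y_budget·Δb = 4 × (-4) = -16, so new z* = 1447 − 16 = 1431.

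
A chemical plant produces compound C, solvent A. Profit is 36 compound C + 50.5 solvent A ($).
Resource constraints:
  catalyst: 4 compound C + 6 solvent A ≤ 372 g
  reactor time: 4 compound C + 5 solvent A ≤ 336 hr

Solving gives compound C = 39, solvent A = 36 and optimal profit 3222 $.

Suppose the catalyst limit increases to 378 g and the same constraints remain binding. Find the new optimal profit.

Check each constraint at x*: catalyst 372/372 (tight); reactor time 336/336 (tight).
Dual feasibility on the basic columns requires 4·y_catalyst + 4·y_reactor time = 36, 6·y_catalyst + 5·y_reactor time = 50.5.
This yields shadow prices y_catalyst = 5.5, y_reactor time = 3.5.
Δz = y_catalyst·Δb = 5.5 × (6) = 33, so new z* = 3222 + 33 = 3255.

3255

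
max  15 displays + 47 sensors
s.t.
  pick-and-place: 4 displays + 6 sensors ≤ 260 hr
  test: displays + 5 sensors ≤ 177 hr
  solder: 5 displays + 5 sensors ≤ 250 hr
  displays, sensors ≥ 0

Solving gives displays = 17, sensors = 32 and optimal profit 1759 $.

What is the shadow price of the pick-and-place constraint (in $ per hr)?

At the optimum: pick-and-place uses 260 of 260 (binding); test uses 177 of 177 (binding); solder uses 245 of 250 (slack = 5).
Since solder is not tight, its dual is 0.
Dual feasibility on the basic columns requires 4·y_pick-and-place + 1·y_test = 15, 6·y_pick-and-place + 5·y_test = 47.
This yields shadow prices y_pick-and-place = 2, y_test = 7.
Shadow price of pick-and-place = 2.

2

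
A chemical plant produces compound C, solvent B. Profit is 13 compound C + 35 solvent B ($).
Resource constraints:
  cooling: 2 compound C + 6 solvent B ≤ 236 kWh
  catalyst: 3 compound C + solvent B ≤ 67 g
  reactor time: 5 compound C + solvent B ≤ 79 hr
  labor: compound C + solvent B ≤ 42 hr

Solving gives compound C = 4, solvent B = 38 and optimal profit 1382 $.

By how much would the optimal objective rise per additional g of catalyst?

Binding: cooling and labor. Non-binding: catalyst (17 unused), reactor time (21 unused).
Slack constraints have shadow price 0 (complementary slackness).
From A_Bᵀ y = c: 2·y_cooling + 1·y_labor = 13; 6·y_cooling + 1·y_labor = 35.
Solving: y_cooling = 5.5, y_labor = 2.
Shadow price of catalyst = 0.

0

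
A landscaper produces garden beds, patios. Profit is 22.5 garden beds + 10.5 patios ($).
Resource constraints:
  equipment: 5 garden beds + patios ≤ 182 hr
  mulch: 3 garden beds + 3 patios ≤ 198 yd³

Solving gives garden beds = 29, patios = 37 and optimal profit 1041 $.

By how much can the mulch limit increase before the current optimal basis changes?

Binding constraints: equipment, mulch. The basis is B = [[5,1],[3,3]] with det 12.
Per unit increase in mulch, x* moves by d = (-0.0833, 0.4167).
The basis stays optimal until garden beds reaches 0; allowable increase = 348 yd³.

348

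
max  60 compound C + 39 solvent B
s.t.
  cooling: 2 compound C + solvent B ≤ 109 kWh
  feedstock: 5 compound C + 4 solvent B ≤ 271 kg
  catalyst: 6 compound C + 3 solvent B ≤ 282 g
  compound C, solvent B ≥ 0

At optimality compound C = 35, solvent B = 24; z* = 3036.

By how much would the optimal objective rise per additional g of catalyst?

5

At the optimum: cooling uses 94 of 109 (slack = 15); feedstock uses 271 of 271 (binding); catalyst uses 282 of 282 (binding).
Since cooling is not tight, its dual is 0.
Dual feasibility on the basic columns requires 5·y_feedstock + 6·y_catalyst = 60, 4·y_feedstock + 3·y_catalyst = 39.
Solving: y_feedstock = 6, y_catalyst = 5.
Shadow price of catalyst = 5.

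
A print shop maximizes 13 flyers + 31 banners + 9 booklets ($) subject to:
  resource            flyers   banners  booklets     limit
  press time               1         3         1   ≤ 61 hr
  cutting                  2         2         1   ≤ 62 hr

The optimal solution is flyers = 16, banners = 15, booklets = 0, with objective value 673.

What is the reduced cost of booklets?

At the optimum: press time uses 61 of 61 (binding); cutting uses 62 of 62 (binding).
The binding rows give the dual system: 1·y_press time + 2·y_cutting = 13 and 3·y_press time + 2·y_cutting = 31.
→ y_press time = 9 and y_cutting = 2.
Reduced cost of booklets: c₃ − yᵀa₃ = 9 − (9·1 + 2·1) = 9 − 11 = -2.

-2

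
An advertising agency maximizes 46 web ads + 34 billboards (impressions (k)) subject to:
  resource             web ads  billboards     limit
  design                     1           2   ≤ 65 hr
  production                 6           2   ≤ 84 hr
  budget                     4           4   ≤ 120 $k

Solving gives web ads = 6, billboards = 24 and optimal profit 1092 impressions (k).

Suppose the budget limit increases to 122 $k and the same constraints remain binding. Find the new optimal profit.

At the optimum: design uses 54 of 65 (slack = 11); production uses 84 of 84 (binding); budget uses 120 of 120 (binding).
By complementary slackness, y = 0 for the non-binding constraint.
Dual feasibility on the basic columns requires 6·y_production + 4·y_budget = 46, 2·y_production + 4·y_budget = 34.
→ y_production = 3 and y_budget = 7.
Δz = y_budget·Δb = 7 × (2) = 14, so new z* = 1092 + 14 = 1106.

1106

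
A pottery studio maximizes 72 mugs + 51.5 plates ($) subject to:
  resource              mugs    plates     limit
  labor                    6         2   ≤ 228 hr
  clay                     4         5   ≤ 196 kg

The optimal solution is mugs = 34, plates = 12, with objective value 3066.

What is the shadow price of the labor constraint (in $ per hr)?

At the optimum: labor uses 228 of 228 (binding); clay uses 196 of 196 (binding).
The binding rows give the dual system: 6·y_labor + 4·y_clay = 72 and 2·y_labor + 5·y_clay = 51.5.
→ y_labor = 7 and y_clay = 7.5.
Shadow price of labor = 7.

7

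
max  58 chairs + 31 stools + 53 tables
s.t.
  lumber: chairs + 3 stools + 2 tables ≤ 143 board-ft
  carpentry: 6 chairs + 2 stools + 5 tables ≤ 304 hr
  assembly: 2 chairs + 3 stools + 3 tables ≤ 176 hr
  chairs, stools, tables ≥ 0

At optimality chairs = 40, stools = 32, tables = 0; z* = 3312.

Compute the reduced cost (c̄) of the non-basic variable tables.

-2

Check each constraint at x*: lumber 136/143 (slack 7); carpentry 304/304 (tight); assembly 176/176 (tight).
Since lumber is not tight, its dual is 0.
From A_Bᵀ y = c: 6·y_carpentry + 2·y_assembly = 58; 2·y_carpentry + 3·y_assembly = 31.
→ y_carpentry = 8 and y_assembly = 5.
Reduced cost of tables: c₃ − yᵀa₃ = 53 − (8·5 + 5·3) = 53 − 55 = -2.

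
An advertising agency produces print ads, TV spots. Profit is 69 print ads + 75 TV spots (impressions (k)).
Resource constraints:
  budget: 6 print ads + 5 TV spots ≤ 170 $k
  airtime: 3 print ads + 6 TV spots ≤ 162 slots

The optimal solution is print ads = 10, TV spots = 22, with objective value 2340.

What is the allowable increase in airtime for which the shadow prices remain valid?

42

Binding constraints: budget, airtime. The basis is B = [[6,5],[3,6]] with det 21.
Per unit increase in airtime, x* moves by d = (-0.2381, 0.2857).
The basis stays optimal until print ads reaches 0; allowable increase = 42 slots.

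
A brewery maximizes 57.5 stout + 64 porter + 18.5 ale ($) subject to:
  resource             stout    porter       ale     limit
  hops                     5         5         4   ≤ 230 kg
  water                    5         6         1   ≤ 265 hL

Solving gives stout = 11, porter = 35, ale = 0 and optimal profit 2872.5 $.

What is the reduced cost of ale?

At the optimum: hops uses 230 of 230 (binding); water uses 265 of 265 (binding).
Dual feasibility on the basic columns requires 5·y_hops + 5·y_water = 57.5, 5·y_hops + 6·y_water = 64.
Solving: y_hops = 5, y_water = 6.5.
Reduced cost of ale: c₃ − yᵀa₃ = 18.5 − (5·4 + 6.5·1) = 18.5 − 26.5 = -8.

-8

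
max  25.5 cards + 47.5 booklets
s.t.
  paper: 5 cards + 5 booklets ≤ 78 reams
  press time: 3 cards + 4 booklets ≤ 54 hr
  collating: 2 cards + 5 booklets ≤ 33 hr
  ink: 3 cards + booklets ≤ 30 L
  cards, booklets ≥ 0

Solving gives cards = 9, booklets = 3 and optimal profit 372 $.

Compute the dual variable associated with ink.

Binding: collating and ink. Non-binding: paper (18 unused), press time (15 unused).
Slack constraints have shadow price 0 (complementary slackness).
The binding rows give the dual system: 2·y_collating + 3·y_ink = 25.5 and 5·y_collating + 1·y_ink = 47.5.
→ y_collating = 9 and y_ink = 2.5.
Shadow price of ink = 2.5.

2.5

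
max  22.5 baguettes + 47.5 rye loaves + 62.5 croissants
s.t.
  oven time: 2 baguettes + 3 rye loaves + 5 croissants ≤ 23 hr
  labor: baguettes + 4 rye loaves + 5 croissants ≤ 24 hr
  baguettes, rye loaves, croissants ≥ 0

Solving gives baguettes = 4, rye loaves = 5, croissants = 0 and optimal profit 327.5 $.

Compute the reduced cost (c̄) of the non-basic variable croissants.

Check each constraint at x*: oven time 23/23 (tight); labor 24/24 (tight).
From A_Bᵀ y = c: 2·y_oven time + 1·y_labor = 22.5; 3·y_oven time + 4·y_labor = 47.5.
Solving: y_oven time = 8.5, y_labor = 5.5.
Reduced cost of croissants: c₃ − yᵀa₃ = 62.5 − (8.5·5 + 5.5·5) = 62.5 − 70 = -7.5.

-7.5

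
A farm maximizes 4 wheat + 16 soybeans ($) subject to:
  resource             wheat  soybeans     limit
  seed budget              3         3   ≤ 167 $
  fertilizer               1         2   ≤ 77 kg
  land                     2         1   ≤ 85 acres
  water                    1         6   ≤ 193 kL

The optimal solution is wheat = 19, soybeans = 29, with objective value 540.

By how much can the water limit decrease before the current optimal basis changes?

Binding constraints: fertilizer, water. The basis is B = [[1,2],[1,6]] with det 4.
Per unit decrease in water, x* moves by d = (0.5, -0.25).
The basis stays optimal until land becomes binding; allowable decrease = 24 kL.

24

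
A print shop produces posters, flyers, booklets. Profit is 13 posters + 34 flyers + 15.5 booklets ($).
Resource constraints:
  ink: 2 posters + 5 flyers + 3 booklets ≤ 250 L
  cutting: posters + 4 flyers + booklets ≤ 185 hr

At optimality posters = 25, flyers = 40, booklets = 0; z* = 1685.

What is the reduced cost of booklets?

Both ink and cutting are binding at x*.
From A_Bᵀ y = c: 2·y_ink + 1·y_cutting = 13; 5·y_ink + 4·y_cutting = 34.
→ y_ink = 6 and y_cutting = 1.
Reduced cost of booklets: c₃ − yᵀa₃ = 15.5 − (6·3 + 1·1) = 15.5 − 19 = -3.5.

-3.5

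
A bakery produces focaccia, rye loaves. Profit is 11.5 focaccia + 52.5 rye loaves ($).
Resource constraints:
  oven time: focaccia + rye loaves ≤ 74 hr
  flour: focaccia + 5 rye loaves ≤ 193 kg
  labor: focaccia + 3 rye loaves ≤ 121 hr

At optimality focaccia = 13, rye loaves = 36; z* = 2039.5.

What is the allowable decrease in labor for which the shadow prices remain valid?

Binding constraints: flour, labor. The basis is B = [[1,5],[1,3]] with det -2.
Per unit decrease in labor, x* moves by d = (-2.5, 0.5).
The basis stays optimal until focaccia reaches 0; allowable decrease = 5.2 hr.

5.2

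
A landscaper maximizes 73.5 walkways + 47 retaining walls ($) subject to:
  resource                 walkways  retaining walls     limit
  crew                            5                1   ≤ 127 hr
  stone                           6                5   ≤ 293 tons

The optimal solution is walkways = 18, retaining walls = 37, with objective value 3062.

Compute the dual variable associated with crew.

Both crew and stone are binding at x*.
The binding rows give the dual system: 5·y_crew + 6·y_stone = 73.5 and 1·y_crew + 5·y_stone = 47.
Solving: y_crew = 4.5, y_stone = 8.5.
Shadow price of crew = 4.5.

4.5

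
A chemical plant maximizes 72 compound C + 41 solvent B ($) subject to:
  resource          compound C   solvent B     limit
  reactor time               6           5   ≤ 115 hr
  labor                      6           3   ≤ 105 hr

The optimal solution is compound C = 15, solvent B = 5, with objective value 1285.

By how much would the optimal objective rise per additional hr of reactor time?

Both reactor time and labor are binding at x*.
The binding rows give the dual system: 6·y_reactor time + 6·y_labor = 72 and 5·y_reactor time + 3·y_labor = 41.
→ y_reactor time = 2.5 and y_labor = 9.5.
Shadow price of reactor time = 2.5.

2.5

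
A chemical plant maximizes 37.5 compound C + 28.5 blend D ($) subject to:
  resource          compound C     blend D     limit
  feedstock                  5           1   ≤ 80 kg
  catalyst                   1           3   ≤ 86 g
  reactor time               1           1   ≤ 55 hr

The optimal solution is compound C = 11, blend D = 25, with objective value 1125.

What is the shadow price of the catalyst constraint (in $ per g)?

7.5

At the optimum: feedstock uses 80 of 80 (binding); catalyst uses 86 of 86 (binding); reactor time uses 36 of 55 (slack = 19).
By complementary slackness, y = 0 for the non-binding constraint.
The binding rows give the dual system: 5·y_feedstock + 1·y_catalyst = 37.5 and 1·y_feedstock + 3·y_catalyst = 28.5.
→ y_feedstock = 6 and y_catalyst = 7.5.
Shadow price of catalyst = 7.5.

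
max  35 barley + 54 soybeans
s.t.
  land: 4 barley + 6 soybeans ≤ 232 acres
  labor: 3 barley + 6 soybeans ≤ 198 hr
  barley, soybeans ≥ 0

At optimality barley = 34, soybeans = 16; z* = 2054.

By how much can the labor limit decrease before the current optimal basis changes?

Binding constraints: land, labor. The basis is B = [[4,6],[3,6]] with det 6.
Per unit decrease in labor, x* moves by d = (1, -0.6667).
The basis stays optimal until soybeans reaches 0; allowable decrease = 24 hr.

24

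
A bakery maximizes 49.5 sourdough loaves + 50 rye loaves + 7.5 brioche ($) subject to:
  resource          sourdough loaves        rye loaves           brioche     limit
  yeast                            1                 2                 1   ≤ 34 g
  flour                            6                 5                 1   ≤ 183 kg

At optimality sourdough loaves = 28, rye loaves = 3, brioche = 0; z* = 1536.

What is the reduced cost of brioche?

At the optimum: yeast uses 34 of 34 (binding); flour uses 183 of 183 (binding).
Dual feasibility on the basic columns requires 1·y_yeast + 6·y_flour = 49.5, 2·y_yeast + 5·y_flour = 50.
Solving: y_yeast = 7.5, y_flour = 7.
Reduced cost of brioche: c₃ − yᵀa₃ = 7.5 − (7.5·1 + 7·1) = 7.5 − 14.5 = -7.

-7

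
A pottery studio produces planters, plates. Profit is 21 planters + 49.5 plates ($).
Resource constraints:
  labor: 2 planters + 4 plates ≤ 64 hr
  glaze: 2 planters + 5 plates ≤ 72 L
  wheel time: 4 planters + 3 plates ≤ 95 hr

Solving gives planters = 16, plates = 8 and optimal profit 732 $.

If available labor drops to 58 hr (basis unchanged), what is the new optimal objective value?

At the optimum: labor uses 64 of 64 (binding); glaze uses 72 of 72 (binding); wheel time uses 88 of 95 (slack = 7).
Slack constraints have shadow price 0 (complementary slackness).
The binding rows give the dual system: 2·y_labor + 2·y_glaze = 21 and 4·y_labor + 5·y_glaze = 49.5.
→ y_labor = 3 and y_glaze = 7.5.
Δz = y_labor·Δb = 3 × (-6) = -18, so new z* = 732 − 18 = 714.

714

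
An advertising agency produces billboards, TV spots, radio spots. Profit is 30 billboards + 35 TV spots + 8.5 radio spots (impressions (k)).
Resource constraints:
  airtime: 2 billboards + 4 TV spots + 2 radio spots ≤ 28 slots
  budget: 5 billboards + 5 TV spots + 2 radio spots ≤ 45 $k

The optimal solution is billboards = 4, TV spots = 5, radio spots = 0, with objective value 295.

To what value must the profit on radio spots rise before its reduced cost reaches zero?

15

At the optimum: airtime uses 28 of 28 (binding); budget uses 45 of 45 (binding).
The binding rows give the dual system: 2·y_airtime + 5·y_budget = 30 and 4·y_airtime + 5·y_budget = 35.
Solving: y_airtime = 2.5, y_budget = 5.
radio spots enters the basis when its profit ≥ yᵀa₃ = 2.5·2 + 5·2 = 15.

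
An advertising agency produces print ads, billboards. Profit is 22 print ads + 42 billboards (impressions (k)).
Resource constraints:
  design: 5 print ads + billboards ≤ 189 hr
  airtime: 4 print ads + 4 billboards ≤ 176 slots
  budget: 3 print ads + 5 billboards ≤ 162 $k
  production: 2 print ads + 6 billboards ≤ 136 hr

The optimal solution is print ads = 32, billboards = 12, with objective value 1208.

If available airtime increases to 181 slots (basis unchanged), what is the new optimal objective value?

Check each constraint at x*: design 172/189 (slack 17); airtime 176/176 (tight); budget 156/162 (slack 6); production 136/136 (tight).
Since design, budget are not tight, their duals are 0.
From A_Bᵀ y = c: 4·y_airtime + 2·y_production = 22; 4·y_airtime + 6·y_production = 42.
This yields shadow prices y_airtime = 3, y_production = 5.
Δz = y_airtime·Δb = 3 × (5) = 15, so new z* = 1208 + 15 = 1223.

1223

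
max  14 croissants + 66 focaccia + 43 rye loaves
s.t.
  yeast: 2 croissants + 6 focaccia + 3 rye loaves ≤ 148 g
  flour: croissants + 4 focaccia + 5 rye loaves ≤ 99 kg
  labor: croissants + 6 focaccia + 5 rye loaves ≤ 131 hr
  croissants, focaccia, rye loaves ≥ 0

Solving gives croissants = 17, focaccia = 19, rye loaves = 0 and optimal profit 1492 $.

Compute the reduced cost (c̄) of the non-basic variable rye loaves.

Binding: yeast and labor. Non-binding: flour (6 unused).
Slack constraints have shadow price 0 (complementary slackness).
From A_Bᵀ y = c: 2·y_yeast + 1·y_labor = 14; 6·y_yeast + 6·y_labor = 66.
This yields shadow prices y_yeast = 3, y_labor = 8.
Reduced cost of rye loaves: c₃ − yᵀa₃ = 43 − (3·3 + 8·5) = 43 − 49 = -6.

-6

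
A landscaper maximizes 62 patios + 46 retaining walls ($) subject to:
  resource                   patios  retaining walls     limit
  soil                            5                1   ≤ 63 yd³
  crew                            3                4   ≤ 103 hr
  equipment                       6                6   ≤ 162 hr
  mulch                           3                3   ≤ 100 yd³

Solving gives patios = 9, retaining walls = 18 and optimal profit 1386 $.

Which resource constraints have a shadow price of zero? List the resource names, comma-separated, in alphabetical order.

soil: 63/63 (binding)
crew: 99/103 (slack 4)
equipment: 162/162 (binding)
mulch: 81/100 (slack 19)
By complementary slackness, a constraint with positive slack has shadow price 0 → crew, mulch.

crew, mulch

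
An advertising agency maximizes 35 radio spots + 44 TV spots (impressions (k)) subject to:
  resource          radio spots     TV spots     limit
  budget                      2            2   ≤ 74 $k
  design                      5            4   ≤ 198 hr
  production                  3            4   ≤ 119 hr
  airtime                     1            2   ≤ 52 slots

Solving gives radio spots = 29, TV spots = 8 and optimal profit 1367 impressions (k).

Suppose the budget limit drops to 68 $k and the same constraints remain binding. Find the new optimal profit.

1343

At the optimum: budget uses 74 of 74 (binding); design uses 177 of 198 (slack = 21); production uses 119 of 119 (binding); airtime uses 45 of 52 (slack = 7).
Since design, airtime are not tight, their duals are 0.
The binding rows give the dual system: 2·y_budget + 3·y_production = 35 and 2·y_budget + 4·y_production = 44.
→ y_budget = 4 and y_production = 9.
Δz = y_budget·Δb = 4 × (-6) = -24, so new z* = 1367 − 24 = 1343.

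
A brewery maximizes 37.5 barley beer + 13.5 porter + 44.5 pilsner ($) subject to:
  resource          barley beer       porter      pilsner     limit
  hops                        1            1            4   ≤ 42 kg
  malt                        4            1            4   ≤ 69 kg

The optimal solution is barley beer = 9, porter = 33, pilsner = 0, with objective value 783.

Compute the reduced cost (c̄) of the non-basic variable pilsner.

-9.5

Both hops and malt are binding at x*.
The binding rows give the dual system: 1·y_hops + 4·y_malt = 37.5 and 1·y_hops + 1·y_malt = 13.5.
Solving: y_hops = 5.5, y_malt = 8.
Reduced cost of pilsner: c₃ − yᵀa₃ = 44.5 − (5.5·4 + 8·4) = 44.5 − 54 = -9.5.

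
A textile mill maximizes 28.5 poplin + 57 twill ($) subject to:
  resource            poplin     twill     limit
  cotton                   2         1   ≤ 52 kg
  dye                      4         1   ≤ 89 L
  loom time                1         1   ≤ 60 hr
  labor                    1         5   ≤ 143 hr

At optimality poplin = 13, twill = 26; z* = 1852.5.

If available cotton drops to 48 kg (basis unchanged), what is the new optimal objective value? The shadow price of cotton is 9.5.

Δb = -4, so new z* = 1852.5 + (9.5)·(-4) = 1852.5 − 38 = 1814.5.

1814.5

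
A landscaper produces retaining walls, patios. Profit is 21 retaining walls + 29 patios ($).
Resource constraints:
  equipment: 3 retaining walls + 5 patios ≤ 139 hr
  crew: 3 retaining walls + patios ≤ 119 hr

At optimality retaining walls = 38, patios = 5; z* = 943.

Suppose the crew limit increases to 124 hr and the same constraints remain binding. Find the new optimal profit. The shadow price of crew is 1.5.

Δb = 5, so new z* = 943 + (1.5)·(5) = 943 + 7.5 = 950.5.

950.5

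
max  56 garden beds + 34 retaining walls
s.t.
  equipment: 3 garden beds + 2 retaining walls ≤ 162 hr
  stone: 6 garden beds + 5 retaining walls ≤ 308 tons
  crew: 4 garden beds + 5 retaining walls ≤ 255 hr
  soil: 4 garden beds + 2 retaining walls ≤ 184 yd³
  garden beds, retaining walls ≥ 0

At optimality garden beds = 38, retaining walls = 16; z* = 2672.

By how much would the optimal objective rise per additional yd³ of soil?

9.5

Check each constraint at x*: equipment 146/162 (slack 16); stone 308/308 (tight); crew 232/255 (slack 23); soil 184/184 (tight).
Since equipment, crew are not tight, their duals are 0.
The binding rows give the dual system: 6·y_stone + 4·y_soil = 56 and 5·y_stone + 2·y_soil = 34.
Solving: y_stone = 3, y_soil = 9.5.
Shadow price of soil = 9.5.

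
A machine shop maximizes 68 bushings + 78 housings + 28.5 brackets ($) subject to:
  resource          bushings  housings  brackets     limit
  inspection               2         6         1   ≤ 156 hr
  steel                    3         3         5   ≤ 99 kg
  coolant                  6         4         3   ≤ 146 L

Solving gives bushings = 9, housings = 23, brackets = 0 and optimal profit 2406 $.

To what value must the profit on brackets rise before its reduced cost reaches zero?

34

Binding: inspection and coolant. Non-binding: steel (3 unused).
By complementary slackness, y = 0 for the non-binding constraint.
From A_Bᵀ y = c: 2·y_inspection + 6·y_coolant = 68; 6·y_inspection + 4·y_coolant = 78.
→ y_inspection = 7 and y_coolant = 9.
brackets enters the basis when its profit ≥ yᵀa₃ = 7·1 + 9·3 = 34.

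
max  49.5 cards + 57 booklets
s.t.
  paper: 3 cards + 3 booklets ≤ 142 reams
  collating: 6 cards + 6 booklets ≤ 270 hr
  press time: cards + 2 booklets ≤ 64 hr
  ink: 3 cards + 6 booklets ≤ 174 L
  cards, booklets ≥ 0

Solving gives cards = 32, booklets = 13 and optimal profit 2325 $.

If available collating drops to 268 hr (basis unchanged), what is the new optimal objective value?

Check each constraint at x*: paper 135/142 (slack 7); collating 270/270 (tight); press time 58/64 (slack 6); ink 174/174 (tight).
Slack constraints have shadow price 0 (complementary slackness).
Dual feasibility on the basic columns requires 6·y_collating + 3·y_ink = 49.5, 6·y_collating + 6·y_ink = 57.
Solving: y_collating = 7, y_ink = 2.5.
Δz = y_collating·Δb = 7 × (-2) = -14, so new z* = 2325 − 14 = 2311.

2311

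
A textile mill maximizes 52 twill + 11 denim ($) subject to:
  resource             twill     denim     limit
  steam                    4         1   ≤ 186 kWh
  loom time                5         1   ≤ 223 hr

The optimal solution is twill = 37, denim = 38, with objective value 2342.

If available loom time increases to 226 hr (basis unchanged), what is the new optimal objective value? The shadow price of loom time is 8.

Δb = 3, so new z* = 2342 + (8)·(3) = 2342 + 24 = 2366.

2366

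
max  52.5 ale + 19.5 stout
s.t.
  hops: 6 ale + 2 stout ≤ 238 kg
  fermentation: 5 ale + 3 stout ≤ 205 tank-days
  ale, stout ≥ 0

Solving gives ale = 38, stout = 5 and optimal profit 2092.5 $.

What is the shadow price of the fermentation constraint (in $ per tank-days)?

1.5

Both hops and fermentation are binding at x*.
The binding rows give the dual system: 6·y_hops + 5·y_fermentation = 52.5 and 2·y_hops + 3·y_fermentation = 19.5.
Solving: y_hops = 7.5, y_fermentation = 1.5.
Shadow price of fermentation = 1.5.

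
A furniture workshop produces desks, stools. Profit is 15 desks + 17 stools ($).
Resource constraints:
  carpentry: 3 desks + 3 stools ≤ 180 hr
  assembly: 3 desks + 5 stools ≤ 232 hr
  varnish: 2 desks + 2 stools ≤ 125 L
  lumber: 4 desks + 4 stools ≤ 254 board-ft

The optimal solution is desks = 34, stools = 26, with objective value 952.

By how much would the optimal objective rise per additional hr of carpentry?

At the optimum: carpentry uses 180 of 180 (binding); assembly uses 232 of 232 (binding); varnish uses 120 of 125 (slack = 5); lumber uses 240 of 254 (slack = 14).
Slack constraints have shadow price 0 (complementary slackness).
Dual feasibility on the basic columns requires 3·y_carpentry + 3·y_assembly = 15, 3·y_carpentry + 5·y_assembly = 17.
→ y_carpentry = 4 and y_assembly = 1.
Shadow price of carpentry = 4.

4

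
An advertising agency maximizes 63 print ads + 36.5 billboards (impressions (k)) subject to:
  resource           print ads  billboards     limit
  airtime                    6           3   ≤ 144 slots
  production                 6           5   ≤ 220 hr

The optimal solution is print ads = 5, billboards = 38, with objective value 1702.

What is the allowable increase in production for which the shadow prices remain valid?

20

Binding constraints: airtime, production. The basis is B = [[6,3],[6,5]] with det 12.
Per unit increase in production, x* moves by d = (-0.25, 0.5).
The basis stays optimal until print ads reaches 0; allowable increase = 20 hr.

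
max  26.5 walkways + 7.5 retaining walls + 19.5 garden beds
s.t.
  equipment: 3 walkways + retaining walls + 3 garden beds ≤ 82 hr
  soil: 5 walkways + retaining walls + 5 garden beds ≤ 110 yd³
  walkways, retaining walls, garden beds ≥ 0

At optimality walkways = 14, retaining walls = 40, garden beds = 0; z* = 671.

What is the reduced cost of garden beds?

-7

At the optimum: equipment uses 82 of 82 (binding); soil uses 110 of 110 (binding).
The binding rows give the dual system: 3·y_equipment + 5·y_soil = 26.5 and 1·y_equipment + 1·y_soil = 7.5.
→ y_equipment = 5.5 and y_soil = 2.
Reduced cost of garden beds: c₃ − yᵀa₃ = 19.5 − (5.5·3 + 2·5) = 19.5 − 26.5 = -7.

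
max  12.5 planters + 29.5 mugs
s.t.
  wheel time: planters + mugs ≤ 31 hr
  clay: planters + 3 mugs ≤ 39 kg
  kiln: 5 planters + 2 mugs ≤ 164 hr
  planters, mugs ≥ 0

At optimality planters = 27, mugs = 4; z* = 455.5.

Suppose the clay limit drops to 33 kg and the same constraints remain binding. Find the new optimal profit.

Binding: wheel time and clay. Non-binding: kiln (21 unused).
By complementary slackness, y = 0 for the non-binding constraint.
Dual feasibility on the basic columns requires 1·y_wheel time + 1·y_clay = 12.5, 1·y_wheel time + 3·y_clay = 29.5.
→ y_wheel time = 4 and y_clay = 8.5.
Δz = y_clay·Δb = 8.5 × (-6) = -51, so new z* = 455.5 − 51 = 404.5.

404.5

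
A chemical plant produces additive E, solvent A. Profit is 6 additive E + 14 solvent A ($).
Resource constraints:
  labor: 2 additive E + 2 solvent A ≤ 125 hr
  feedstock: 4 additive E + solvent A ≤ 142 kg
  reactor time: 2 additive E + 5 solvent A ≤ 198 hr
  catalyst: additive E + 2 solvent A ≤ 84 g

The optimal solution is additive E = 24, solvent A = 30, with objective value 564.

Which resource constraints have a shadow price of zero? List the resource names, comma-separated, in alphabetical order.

labor: 108/125 (slack 17)
feedstock: 126/142 (slack 16)
reactor time: 198/198 (binding)
catalyst: 84/84 (binding)
By complementary slackness, a constraint with positive slack has shadow price 0 → feedstock, labor.

feedstock, labor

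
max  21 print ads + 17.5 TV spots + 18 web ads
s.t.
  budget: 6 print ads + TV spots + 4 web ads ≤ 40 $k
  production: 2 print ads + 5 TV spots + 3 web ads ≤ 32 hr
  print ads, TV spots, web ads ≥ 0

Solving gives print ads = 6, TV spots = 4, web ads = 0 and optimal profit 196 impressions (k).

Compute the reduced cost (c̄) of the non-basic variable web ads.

-1

Both budget and production are binding at x*.
The binding rows give the dual system: 6·y_budget + 2·y_production = 21 and 1·y_budget + 5·y_production = 17.5.
Solving: y_budget = 2.5, y_production = 3.
Reduced cost of web ads: c₃ − yᵀa₃ = 18 − (2.5·4 + 3·3) = 18 − 19 = -1.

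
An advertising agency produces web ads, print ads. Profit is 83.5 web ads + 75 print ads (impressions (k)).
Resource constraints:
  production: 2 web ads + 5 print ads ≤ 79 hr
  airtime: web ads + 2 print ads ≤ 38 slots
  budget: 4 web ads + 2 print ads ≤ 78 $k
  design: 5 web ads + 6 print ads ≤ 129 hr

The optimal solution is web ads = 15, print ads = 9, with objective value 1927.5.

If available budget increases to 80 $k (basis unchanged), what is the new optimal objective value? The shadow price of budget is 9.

1945.5

Δb = 2, so new z* = 1927.5 + (9)·(2) = 1927.5 + 18 = 1945.5.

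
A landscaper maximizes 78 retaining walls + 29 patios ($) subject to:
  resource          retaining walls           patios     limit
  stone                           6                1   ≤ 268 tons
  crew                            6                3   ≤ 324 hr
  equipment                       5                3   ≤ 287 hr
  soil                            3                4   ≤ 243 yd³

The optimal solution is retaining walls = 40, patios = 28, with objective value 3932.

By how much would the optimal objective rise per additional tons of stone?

5

Binding: stone and crew. Non-binding: equipment (3 unused), soil (11 unused).
Since equipment, soil are not tight, their duals are 0.
Dual feasibility on the basic columns requires 6·y_stone + 6·y_crew = 78, 1·y_stone + 3·y_crew = 29.
Solving: y_stone = 5, y_crew = 8.
Shadow price of stone = 5.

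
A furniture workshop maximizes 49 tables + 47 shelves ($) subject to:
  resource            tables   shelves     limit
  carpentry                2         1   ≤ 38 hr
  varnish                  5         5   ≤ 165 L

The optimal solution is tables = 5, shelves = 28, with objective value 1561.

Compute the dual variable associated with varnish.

Check each constraint at x*: carpentry 38/38 (tight); varnish 165/165 (tight).
The binding rows give the dual system: 2·y_carpentry + 5·y_varnish = 49 and 1·y_carpentry + 5·y_varnish = 47.
This yields shadow prices y_carpentry = 2, y_varnish = 9.
Shadow price of varnish = 9.

9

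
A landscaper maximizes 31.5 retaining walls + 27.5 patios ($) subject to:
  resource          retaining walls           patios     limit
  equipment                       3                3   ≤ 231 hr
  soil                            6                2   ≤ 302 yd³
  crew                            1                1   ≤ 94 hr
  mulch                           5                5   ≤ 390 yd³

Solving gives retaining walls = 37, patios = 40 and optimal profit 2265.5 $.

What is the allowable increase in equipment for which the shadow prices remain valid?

Binding constraints: equipment, soil. The basis is B = [[3,3],[6,2]] with det -12.
Per unit increase in equipment, x* moves by d = (-0.1667, 0.5).
The basis stays optimal until mulch becomes binding; allowable increase = 3 hr.

3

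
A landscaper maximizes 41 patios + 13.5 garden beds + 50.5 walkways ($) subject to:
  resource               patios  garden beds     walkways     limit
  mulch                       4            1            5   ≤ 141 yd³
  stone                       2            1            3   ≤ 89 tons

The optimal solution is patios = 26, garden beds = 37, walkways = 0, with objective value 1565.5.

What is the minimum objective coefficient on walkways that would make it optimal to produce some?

At the optimum: mulch uses 141 of 141 (binding); stone uses 89 of 89 (binding).
Dual feasibility on the basic columns requires 4·y_mulch + 2·y_stone = 41, 1·y_mulch + 1·y_stone = 13.5.
This yields shadow prices y_mulch = 7, y_stone = 6.5.
walkways enters the basis when its profit ≥ yᵀa₃ = 7·5 + 6.5·3 = 54.5.

54.5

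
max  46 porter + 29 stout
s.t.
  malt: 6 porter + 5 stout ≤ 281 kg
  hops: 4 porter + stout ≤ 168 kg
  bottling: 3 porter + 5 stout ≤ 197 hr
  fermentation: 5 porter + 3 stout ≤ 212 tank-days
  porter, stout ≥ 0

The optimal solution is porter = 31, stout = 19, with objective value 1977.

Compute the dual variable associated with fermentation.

Check each constraint at x*: malt 281/281 (tight); hops 143/168 (slack 25); bottling 188/197 (slack 9); fermentation 212/212 (tight).
Slack constraints have shadow price 0 (complementary slackness).
Dual feasibility on the basic columns requires 6·y_malt + 5·y_fermentation = 46, 5·y_malt + 3·y_fermentation = 29.
Solving: y_malt = 1, y_fermentation = 8.
Shadow price of fermentation = 8.

8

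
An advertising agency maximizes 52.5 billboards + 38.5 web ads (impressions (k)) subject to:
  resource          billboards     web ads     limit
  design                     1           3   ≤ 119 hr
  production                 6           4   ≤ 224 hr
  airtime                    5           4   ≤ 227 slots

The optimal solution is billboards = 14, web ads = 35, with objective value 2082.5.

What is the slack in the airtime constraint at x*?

airtime used = 5·14 + 4·35 = 210; slack = 227 − 210 = 17.

17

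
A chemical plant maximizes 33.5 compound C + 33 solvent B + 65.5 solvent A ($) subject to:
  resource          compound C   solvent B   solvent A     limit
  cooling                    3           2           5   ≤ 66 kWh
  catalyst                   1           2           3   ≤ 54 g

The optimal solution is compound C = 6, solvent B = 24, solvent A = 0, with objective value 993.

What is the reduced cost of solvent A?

Check each constraint at x*: cooling 66/66 (tight); catalyst 54/54 (tight).
The binding rows give the dual system: 3·y_cooling + 1·y_catalyst = 33.5 and 2·y_cooling + 2·y_catalyst = 33.
Solving: y_cooling = 8.5, y_catalyst = 8.
Reduced cost of solvent A: c₃ − yᵀa₃ = 65.5 − (8.5·5 + 8·3) = 65.5 − 66.5 = -1.

-1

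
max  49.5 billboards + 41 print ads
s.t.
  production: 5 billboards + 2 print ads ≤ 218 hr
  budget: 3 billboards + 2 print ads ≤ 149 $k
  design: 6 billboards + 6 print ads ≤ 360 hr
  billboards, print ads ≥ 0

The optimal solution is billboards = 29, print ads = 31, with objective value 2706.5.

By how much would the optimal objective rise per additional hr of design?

4

Check each constraint at x*: production 207/218 (slack 11); budget 149/149 (tight); design 360/360 (tight).
By complementary slackness, y = 0 for the non-binding constraint.
Dual feasibility on the basic columns requires 3·y_budget + 6·y_design = 49.5, 2·y_budget + 6·y_design = 41.
This yields shadow prices y_budget = 8.5, y_design = 4.
Shadow price of design = 4.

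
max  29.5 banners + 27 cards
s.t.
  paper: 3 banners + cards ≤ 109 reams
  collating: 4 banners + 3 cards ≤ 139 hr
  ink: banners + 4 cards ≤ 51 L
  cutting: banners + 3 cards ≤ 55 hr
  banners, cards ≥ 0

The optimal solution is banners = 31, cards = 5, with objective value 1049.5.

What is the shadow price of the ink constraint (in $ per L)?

1.5

Binding: collating and ink. Non-binding: paper (11 unused), cutting (9 unused).
Since paper, cutting are not tight, their duals are 0.
The binding rows give the dual system: 4·y_collating + 1·y_ink = 29.5 and 3·y_collating + 4·y_ink = 27.
→ y_collating = 7 and y_ink = 1.5.
Shadow price of ink = 1.5.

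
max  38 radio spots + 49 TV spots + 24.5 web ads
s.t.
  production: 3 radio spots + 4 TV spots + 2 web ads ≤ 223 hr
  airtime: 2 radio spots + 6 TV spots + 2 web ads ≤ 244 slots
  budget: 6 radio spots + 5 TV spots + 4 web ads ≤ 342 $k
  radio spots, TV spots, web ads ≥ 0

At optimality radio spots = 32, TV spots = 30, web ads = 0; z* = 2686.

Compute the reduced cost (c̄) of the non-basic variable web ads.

-3.5

Check each constraint at x*: production 216/223 (slack 7); airtime 244/244 (tight); budget 342/342 (tight).
Slack constraints have shadow price 0 (complementary slackness).
From A_Bᵀ y = c: 2·y_airtime + 6·y_budget = 38; 6·y_airtime + 5·y_budget = 49.
→ y_airtime = 4 and y_budget = 5.
Reduced cost of web ads: c₃ − yᵀa₃ = 24.5 − (4·2 + 5·4) = 24.5 − 28 = -3.5.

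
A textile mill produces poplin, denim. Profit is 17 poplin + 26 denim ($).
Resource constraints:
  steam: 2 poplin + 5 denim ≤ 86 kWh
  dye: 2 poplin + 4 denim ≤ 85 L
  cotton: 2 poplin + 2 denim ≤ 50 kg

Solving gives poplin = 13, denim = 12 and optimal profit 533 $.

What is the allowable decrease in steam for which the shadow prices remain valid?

36

Binding constraints: steam, cotton. The basis is B = [[2,5],[2,2]] with det -6.
Per unit decrease in steam, x* moves by d = (0.3333, -0.3333).
The basis stays optimal until denim reaches 0; allowable decrease = 36 kWh.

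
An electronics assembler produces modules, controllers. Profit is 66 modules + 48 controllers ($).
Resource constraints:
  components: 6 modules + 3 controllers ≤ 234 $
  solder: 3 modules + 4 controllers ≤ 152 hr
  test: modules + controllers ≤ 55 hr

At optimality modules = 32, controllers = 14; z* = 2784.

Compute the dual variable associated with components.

Check each constraint at x*: components 234/234 (tight); solder 152/152 (tight); test 46/55 (slack 9).
Since test is not tight, its dual is 0.
Dual feasibility on the basic columns requires 6·y_components + 3·y_solder = 66, 3·y_components + 4·y_solder = 48.
This yields shadow prices y_components = 8, y_solder = 6.
Shadow price of components = 8.

8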